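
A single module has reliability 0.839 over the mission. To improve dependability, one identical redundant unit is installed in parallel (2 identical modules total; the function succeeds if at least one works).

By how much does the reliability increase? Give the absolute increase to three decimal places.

R_before = 0.839
R_after = 1 − (1 − 0.839)^2 = 0.974
ΔR = 0.974 − 0.839 = 0.135

0.135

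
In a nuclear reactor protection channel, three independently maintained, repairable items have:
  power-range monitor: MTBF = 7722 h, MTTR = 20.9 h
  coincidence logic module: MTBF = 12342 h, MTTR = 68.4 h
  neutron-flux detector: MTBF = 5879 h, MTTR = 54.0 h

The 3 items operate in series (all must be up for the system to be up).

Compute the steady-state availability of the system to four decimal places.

A(power-range monitor) = MTBF/(MTBF+MTTR) = 7722/(7722+20.9) = 0.997301
A(coincidence logic module) = MTBF/(MTBF+MTTR) = 12342/(12342+68.4) = 0.994488
A(neutron-flux detector) = MTBF/(MTBF+MTTR) = 5879/(5879+54.0) = 0.990898
Series availability: 0.997301 × 0.994488 × 0.990898 = 0.9828

0.9828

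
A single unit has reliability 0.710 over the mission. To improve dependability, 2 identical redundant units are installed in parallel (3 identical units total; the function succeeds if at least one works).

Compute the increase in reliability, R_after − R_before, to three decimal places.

R_before = 0.710
R_after = 1 − (1 − 0.710)^3 = 0.976
ΔR = 0.976 − 0.710 = 0.266

0.266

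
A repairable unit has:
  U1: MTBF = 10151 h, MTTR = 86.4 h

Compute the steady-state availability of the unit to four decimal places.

0.9916

A(U1) = MTBF/(MTBF+MTTR) = 10151/(10151+86.4) = 0.9916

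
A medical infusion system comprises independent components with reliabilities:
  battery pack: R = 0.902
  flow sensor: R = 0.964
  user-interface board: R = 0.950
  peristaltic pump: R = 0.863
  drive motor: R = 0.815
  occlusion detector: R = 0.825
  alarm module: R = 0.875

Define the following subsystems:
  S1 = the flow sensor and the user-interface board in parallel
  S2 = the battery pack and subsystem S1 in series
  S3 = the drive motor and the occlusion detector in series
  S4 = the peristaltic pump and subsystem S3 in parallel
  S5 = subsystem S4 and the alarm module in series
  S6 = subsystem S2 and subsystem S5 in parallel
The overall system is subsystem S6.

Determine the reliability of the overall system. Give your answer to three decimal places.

0.984

Parallel (flow sensor and user-interface board): 1 − (1 − 0.96400)(1 − 0.95000) = 0.99820
Series (battery pack and [0.99820]): 0.90200 × 0.99820 = 0.90038
Series (drive motor and occlusion detector): 0.81500 × 0.82500 = 0.67238
Parallel (peristaltic pump and [0.67238]): 1 − (1 − 0.86300)(1 − 0.67238) = 0.95512
Series ([0.95512] and alarm module): 0.95512 × 0.87500 = 0.83573
Parallel ([0.90038] and [0.83573]): 1 − (1 − 0.90038)(1 − 0.83573) = 0.984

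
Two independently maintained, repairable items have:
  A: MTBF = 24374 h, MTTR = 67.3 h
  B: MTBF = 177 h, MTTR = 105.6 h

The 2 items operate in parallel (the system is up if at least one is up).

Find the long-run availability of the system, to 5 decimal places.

A(A) = MTBF/(MTBF+MTTR) = 24374/(24374+67.3) = 0.997246
A(B) = MTBF/(MTBF+MTTR) = 177/(177+105.6) = 0.626327
Parallel availability: 1 − (1 − 0.997246)(1 − 0.626327) = 0.99897

0.99897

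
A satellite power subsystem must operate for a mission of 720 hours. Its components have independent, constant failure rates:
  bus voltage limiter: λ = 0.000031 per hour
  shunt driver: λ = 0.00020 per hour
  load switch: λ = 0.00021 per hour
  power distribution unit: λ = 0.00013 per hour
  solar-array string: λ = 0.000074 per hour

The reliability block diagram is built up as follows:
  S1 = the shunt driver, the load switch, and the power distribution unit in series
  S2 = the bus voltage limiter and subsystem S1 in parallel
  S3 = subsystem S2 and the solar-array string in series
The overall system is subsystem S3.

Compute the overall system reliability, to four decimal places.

R(bus voltage limiter) = exp(−0.000031 × 720) = 0.977927
R(shunt driver) = exp(−0.00020 × 720) = 0.865888
R(load switch) = exp(−0.00021 × 720) = 0.859676
R(power distribution unit) = exp(−0.00013 × 720) = 0.910647
R(solar-array string) = exp(−0.000074 × 720) = 0.948115
Series (shunt driver, load switch, and power distribution unit): 0.865888 × 0.859676 × 0.910647 = 0.677870
Parallel (bus voltage limiter and [0.677870]): 1 − (1 − 0.977927)(1 − 0.677870) = 0.992890
Series ([0.992890] and solar-array string): 0.992890 × 0.948115 = 0.9414

0.9414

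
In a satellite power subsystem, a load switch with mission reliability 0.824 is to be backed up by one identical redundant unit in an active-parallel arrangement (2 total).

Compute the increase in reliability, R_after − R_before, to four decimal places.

R_before = 0.824
R_after = 1 − (1 − 0.824)^2 = 0.9690
ΔR = 0.9690 − 0.824 = 0.1450

0.1450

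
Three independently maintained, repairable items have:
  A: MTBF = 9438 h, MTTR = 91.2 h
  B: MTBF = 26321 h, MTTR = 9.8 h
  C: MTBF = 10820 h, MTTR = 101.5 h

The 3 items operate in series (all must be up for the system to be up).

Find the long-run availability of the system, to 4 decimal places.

0.9809

A(A) = MTBF/(MTBF+MTTR) = 9438/(9438+91.2) = 0.990429
A(B) = MTBF/(MTBF+MTTR) = 26321/(26321+9.8) = 0.999628
A(C) = MTBF/(MTBF+MTTR) = 10820/(10820+101.5) = 0.990706
Series availability: 0.990429 × 0.999628 × 0.990706 = 0.9809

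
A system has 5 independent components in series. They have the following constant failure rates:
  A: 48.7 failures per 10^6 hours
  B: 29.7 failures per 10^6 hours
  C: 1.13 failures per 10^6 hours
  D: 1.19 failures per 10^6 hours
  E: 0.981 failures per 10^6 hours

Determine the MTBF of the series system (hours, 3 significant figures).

Series of exponential components: λ_sys = Σ λ_i
λ_sys = 0.0000487 + 0.0000297 + 0.00000113 + 0.00000119 + 0.000000981 = 8.1701e-05 /h
MTBF = 1 / λ_sys = 12200 h

12200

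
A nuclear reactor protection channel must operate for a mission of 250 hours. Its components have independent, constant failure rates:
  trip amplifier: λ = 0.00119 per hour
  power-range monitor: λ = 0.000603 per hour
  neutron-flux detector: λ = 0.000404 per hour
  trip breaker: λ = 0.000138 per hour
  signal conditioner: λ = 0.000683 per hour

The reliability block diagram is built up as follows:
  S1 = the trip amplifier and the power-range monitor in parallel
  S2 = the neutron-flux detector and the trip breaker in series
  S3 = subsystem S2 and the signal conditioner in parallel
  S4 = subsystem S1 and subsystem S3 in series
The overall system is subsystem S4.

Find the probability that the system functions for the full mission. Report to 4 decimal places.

R(trip amplifier) = exp(−0.00119 × 250) = 0.742673
R(power-range monitor) = exp(−0.000603 × 250) = 0.860063
R(neutron-flux detector) = exp(−0.000404 × 250) = 0.903933
R(trip breaker) = exp(−0.000138 × 250) = 0.966088
R(signal conditioner) = exp(−0.000683 × 250) = 0.843032
Parallel (trip amplifier and power-range monitor): 1 − (1 − 0.742673)(1 − 0.860063) = 0.963990
Series (neutron-flux detector and trip breaker): 0.903933 × 0.966088 = 0.873279
Parallel ([0.873279] and signal conditioner): 1 − (1 − 0.873279)(1 − 0.843032) = 0.980109
Series ([0.963990] and [0.980109]): 0.963990 × 0.980109 = 0.9448

0.9448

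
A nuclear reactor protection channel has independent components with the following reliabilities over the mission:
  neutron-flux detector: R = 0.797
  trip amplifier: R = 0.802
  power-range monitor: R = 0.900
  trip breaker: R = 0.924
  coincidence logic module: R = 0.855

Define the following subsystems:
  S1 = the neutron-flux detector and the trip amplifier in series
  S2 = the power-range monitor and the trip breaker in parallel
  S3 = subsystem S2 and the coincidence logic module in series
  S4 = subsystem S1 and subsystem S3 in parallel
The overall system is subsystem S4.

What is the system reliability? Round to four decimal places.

0.9453

Series (neutron-flux detector and trip amplifier): 0.797000 × 0.802000 = 0.639194
Parallel (power-range monitor and trip breaker): 1 − (1 − 0.900000)(1 − 0.924000) = 0.992400
Series ([0.992400] and coincidence logic module): 0.992400 × 0.855000 = 0.848502
Parallel ([0.639194] and [0.848502]): 1 − (1 − 0.639194)(1 − 0.848502) = 0.9453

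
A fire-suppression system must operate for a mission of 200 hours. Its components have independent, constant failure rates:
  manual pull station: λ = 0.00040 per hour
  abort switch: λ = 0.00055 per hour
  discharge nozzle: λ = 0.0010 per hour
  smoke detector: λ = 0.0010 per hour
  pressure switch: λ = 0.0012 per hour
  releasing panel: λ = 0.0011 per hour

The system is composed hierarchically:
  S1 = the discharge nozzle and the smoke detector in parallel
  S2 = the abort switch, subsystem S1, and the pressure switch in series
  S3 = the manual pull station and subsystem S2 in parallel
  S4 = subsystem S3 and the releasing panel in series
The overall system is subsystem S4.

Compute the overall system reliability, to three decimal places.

R(manual pull station) = exp(−0.00040 × 200) = 0.92312
R(abort switch) = exp(−0.00055 × 200) = 0.89583
R(discharge nozzle) = exp(−0.0010 × 200) = 0.81873
R(smoke detector) = exp(−0.0010 × 200) = 0.81873
R(pressure switch) = exp(−0.0012 × 200) = 0.78663
R(releasing panel) = exp(−0.0011 × 200) = 0.80252
Parallel (discharge nozzle and smoke detector): 1 − (1 − 0.81873)(1 − 0.81873) = 0.96714
Series (abort switch, [0.96714], and pressure switch): 0.89583 × 0.96714 × 0.78663 = 0.68153
Parallel (manual pull station and [0.68153]): 1 − (1 − 0.92312)(1 − 0.68153) = 0.97552
Series ([0.97552] and releasing panel): 0.97552 × 0.80252 = 0.783

0.783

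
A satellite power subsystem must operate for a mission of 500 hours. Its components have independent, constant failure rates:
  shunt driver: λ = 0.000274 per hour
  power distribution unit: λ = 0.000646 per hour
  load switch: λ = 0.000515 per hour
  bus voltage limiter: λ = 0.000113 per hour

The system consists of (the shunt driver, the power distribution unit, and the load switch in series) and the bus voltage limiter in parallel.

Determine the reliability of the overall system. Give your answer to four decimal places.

R(shunt driver) = exp(−0.000274 × 500) = 0.871970
R(power distribution unit) = exp(−0.000646 × 500) = 0.723974
R(load switch) = exp(−0.000515 × 500) = 0.772982
R(bus voltage limiter) = exp(−0.000113 × 500) = 0.945066
Series (shunt driver, power distribution unit, and load switch): 0.871970 × 0.723974 × 0.772982 = 0.487971
Parallel ([0.487971] and bus voltage limiter): 1 − (1 − 0.487971)(1 − 0.945066) = 0.9719

0.9719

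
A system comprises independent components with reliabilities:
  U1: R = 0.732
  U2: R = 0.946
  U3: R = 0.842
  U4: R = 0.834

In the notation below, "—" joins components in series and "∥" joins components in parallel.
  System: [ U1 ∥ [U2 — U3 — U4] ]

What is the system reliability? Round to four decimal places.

0.9100

Series (U2, U3, and U4): 0.946000 × 0.842000 × 0.834000 = 0.664308
Parallel (U1 and [0.664308]): 1 − (1 − 0.732000)(1 − 0.664308) = 0.9100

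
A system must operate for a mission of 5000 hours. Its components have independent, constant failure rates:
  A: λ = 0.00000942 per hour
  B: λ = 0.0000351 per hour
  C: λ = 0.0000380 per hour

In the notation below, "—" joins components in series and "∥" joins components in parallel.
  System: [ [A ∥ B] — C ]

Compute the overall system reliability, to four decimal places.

0.8208

R(A) = exp(−0.00000942 × 5000) = 0.953992
R(B) = exp(−0.0000351 × 5000) = 0.839037
R(C) = exp(−0.0000380 × 5000) = 0.826959
Parallel (A and B): 1 − (1 − 0.953992)(1 − 0.839037) = 0.992594
Series ([0.992594] and C): 0.992594 × 0.826959 = 0.8208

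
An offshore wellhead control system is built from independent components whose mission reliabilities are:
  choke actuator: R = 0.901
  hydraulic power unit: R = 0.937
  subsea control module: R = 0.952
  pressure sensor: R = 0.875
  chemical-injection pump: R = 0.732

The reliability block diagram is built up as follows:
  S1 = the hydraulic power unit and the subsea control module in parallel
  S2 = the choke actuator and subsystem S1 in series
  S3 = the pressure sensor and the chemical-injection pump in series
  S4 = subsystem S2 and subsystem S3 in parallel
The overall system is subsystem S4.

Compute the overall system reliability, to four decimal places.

0.9634

Parallel (hydraulic power unit and subsea control module): 1 − (1 − 0.937000)(1 − 0.952000) = 0.996976
Series (choke actuator and [0.996976]): 0.901000 × 0.996976 = 0.898275
Series (pressure sensor and chemical-injection pump): 0.875000 × 0.732000 = 0.640500
Parallel ([0.898275] and [0.640500]): 1 − (1 − 0.898275)(1 − 0.640500) = 0.9634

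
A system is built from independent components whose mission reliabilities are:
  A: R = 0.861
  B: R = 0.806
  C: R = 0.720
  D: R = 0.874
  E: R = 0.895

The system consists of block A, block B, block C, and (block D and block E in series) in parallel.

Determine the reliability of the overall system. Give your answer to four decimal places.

0.9984

Series (D and E): 0.874000 × 0.895000 = 0.782230
Parallel (A, B, C, and [0.782230]): 1 − (1 − 0.861000)(1 − 0.806000)(1 − 0.720000)(1 − 0.782230) = 0.9984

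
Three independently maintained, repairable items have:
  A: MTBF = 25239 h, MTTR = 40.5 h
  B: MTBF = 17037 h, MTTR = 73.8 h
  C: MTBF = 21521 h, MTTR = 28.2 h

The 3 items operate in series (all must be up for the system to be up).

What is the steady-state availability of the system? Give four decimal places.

A(A) = MTBF/(MTBF+MTTR) = 25239/(25239+40.5) = 0.998398
A(B) = MTBF/(MTBF+MTTR) = 17037/(17037+73.8) = 0.995687
A(C) = MTBF/(MTBF+MTTR) = 21521/(21521+28.2) = 0.998691
Series availability: 0.998398 × 0.995687 × 0.998691 = 0.9928

0.9928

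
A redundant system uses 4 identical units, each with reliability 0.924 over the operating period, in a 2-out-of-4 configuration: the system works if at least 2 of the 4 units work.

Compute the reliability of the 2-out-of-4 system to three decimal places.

R = Σ_{i=2}^{4} C(4,i) p^i (1−p)^{4−i} with p = 0.924
C(4,2)·0.924^2·0.076^2 = 0.02959
C(4,3)·0.924^3·0.076^1 = 0.23982
C(4,4)·0.924^4·0.076^0 = 0.72893
Sum = 0.998

0.998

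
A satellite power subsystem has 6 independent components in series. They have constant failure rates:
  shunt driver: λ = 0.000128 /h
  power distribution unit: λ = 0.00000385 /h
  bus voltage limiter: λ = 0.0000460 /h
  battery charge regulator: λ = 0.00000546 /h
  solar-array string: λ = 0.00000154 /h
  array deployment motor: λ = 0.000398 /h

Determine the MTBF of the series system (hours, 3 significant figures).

Series of exponential components: λ_sys = Σ λ_i
λ_sys = 0.000128 + 0.00000385 + 0.0000460 + 0.00000546 + 0.00000154 + 0.000398 = 5.8285e-04 /h
MTBF = 1 / λ_sys = 1720 h

1720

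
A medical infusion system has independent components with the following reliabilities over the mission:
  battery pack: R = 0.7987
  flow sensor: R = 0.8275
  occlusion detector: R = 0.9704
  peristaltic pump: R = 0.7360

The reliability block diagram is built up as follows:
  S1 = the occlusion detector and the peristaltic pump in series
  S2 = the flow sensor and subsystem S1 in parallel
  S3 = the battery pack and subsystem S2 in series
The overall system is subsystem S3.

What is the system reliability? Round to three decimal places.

Series (occlusion detector and peristaltic pump): 0.97040 × 0.73600 = 0.71421
Parallel (flow sensor and [0.71421]): 1 − (1 − 0.82750)(1 − 0.71421) = 0.95070
Series (battery pack and [0.95070]): 0.79870 × 0.95070 = 0.759

0.759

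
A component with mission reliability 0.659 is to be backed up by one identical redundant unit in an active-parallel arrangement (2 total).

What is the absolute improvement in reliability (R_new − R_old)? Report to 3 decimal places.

R_before = 0.659
R_after = 1 − (1 − 0.659)^2 = 0.884
ΔR = 0.884 − 0.659 = 0.225

0.225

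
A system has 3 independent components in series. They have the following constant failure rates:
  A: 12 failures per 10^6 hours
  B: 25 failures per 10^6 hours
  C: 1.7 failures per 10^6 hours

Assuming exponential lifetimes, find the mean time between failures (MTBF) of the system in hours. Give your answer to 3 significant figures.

25800

Series of exponential components: λ_sys = Σ λ_i
λ_sys = 0.000012 + 0.000025 + 0.0000017 = 3.8700e-05 /h
MTBF = 1 / λ_sys = 25800 h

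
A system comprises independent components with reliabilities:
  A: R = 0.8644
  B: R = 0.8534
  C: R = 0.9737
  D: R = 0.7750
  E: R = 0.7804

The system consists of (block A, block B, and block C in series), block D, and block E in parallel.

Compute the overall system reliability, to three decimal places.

Series (A, B, and C): 0.86440 × 0.85340 × 0.97370 = 0.71828
Parallel ([0.71828], D, and E): 1 − (1 − 0.71828)(1 − 0.77500)(1 − 0.78040) = 0.986

0.986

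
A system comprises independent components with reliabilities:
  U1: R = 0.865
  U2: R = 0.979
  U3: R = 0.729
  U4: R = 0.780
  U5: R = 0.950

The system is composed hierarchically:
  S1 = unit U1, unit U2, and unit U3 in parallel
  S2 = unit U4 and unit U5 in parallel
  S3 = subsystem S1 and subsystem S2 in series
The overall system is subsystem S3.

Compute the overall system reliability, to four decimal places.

Parallel (U1, U2, and U3): 1 − (1 − 0.865000)(1 − 0.979000)(1 − 0.729000) = 0.999232
Parallel (U4 and U5): 1 − (1 − 0.780000)(1 − 0.950000) = 0.989000
Series ([0.999232] and [0.989000]): 0.999232 × 0.989000 = 0.9882

0.9882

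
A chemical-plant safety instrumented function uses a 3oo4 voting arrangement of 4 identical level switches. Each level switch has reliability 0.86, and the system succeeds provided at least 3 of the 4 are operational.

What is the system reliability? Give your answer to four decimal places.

0.9032

R = Σ_{i=3}^{4} C(4,i) p^i (1−p)^{4−i} with p = 0.86
C(4,3)·0.86^3·0.14^1 = 0.356191
C(4,4)·0.86^4·0.14^0 = 0.547008
Sum = 0.9032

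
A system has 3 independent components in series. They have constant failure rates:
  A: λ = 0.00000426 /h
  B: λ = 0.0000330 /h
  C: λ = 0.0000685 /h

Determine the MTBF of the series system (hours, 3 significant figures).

9460

Series of exponential components: λ_sys = Σ λ_i
λ_sys = 0.00000426 + 0.0000330 + 0.0000685 = 1.0576e-04 /h
MTBF = 1 / λ_sys = 9460 h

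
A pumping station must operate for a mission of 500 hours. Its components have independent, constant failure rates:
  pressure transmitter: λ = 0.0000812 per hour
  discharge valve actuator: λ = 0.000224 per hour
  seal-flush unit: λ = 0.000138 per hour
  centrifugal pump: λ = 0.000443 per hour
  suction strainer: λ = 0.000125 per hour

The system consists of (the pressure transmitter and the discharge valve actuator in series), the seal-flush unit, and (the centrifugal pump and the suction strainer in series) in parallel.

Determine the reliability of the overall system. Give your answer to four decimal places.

0.9977

R(pressure transmitter) = exp(−0.0000812 × 500) = 0.960213
R(discharge valve actuator) = exp(−0.000224 × 500) = 0.894044
R(seal-flush unit) = exp(−0.000138 × 500) = 0.933327
R(centrifugal pump) = exp(−0.000443 × 500) = 0.801316
R(suction strainer) = exp(−0.000125 × 500) = 0.939413
Series (pressure transmitter and discharge valve actuator): 0.960213 × 0.894044 = 0.858473
Series (centrifugal pump and suction strainer): 0.801316 × 0.939413 = 0.752767
Parallel ([0.858473], seal-flush unit, and [0.752767]): 1 − (1 − 0.858473)(1 − 0.933327)(1 − 0.752767) = 0.9977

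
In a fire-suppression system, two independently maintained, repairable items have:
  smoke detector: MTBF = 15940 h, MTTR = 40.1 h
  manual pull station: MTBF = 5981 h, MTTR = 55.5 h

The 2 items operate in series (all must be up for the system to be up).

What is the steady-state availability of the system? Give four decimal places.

A(smoke detector) = MTBF/(MTBF+MTTR) = 15940/(15940+40.1) = 0.997491
A(manual pull station) = MTBF/(MTBF+MTTR) = 5981/(5981+55.5) = 0.990806
Series availability: 0.997491 × 0.990806 = 0.9883

0.9883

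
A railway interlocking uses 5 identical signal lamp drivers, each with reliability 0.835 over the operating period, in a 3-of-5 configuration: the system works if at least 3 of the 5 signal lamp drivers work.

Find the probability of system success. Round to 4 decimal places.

0.9655

R = Σ_{i=3}^{5} C(5,i) p^i (1−p)^{5−i} with p = 0.835
C(5,3)·0.835^3·0.165^2 = 0.158499
C(5,4)·0.835^4·0.165^1 = 0.401051
C(5,5)·0.835^5·0.165^0 = 0.405912
Sum = 0.9655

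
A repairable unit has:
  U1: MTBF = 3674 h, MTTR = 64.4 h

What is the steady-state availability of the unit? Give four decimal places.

A(U1) = MTBF/(MTBF+MTTR) = 3674/(3674+64.4) = 0.9828

0.9828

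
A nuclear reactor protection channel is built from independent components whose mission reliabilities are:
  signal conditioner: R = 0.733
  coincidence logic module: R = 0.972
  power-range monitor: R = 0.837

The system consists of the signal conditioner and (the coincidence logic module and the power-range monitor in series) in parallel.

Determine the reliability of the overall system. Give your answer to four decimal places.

0.9502

Series (coincidence logic module and power-range monitor): 0.972000 × 0.837000 = 0.813564
Parallel (signal conditioner and [0.813564]): 1 − (1 − 0.733000)(1 − 0.813564) = 0.9502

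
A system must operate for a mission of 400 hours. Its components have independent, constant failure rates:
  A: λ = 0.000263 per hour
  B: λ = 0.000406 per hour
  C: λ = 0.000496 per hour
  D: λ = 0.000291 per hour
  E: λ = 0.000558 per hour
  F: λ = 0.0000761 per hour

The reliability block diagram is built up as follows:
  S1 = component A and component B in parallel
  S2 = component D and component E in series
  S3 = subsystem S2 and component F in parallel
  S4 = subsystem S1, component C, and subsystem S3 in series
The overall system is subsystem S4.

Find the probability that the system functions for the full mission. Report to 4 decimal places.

R(A) = exp(−0.000263 × 400) = 0.900144
R(B) = exp(−0.000406 × 400) = 0.850101
R(C) = exp(−0.000496 × 400) = 0.820042
R(D) = exp(−0.000291 × 400) = 0.890119
R(E) = exp(−0.000558 × 400) = 0.799955
R(F) = exp(−0.0000761 × 400) = 0.970019
Parallel (A and B): 1 − (1 − 0.900144)(1 − 0.850101) = 0.985032
Series (D and E): 0.890119 × 0.799955 = 0.712055
Parallel ([0.712055] and F): 1 − (1 − 0.712055)(1 − 0.970019) = 0.991367
Series ([0.985032], C, and [0.991367]): 0.985032 × 0.820042 × 0.991367 = 0.8008

0.8008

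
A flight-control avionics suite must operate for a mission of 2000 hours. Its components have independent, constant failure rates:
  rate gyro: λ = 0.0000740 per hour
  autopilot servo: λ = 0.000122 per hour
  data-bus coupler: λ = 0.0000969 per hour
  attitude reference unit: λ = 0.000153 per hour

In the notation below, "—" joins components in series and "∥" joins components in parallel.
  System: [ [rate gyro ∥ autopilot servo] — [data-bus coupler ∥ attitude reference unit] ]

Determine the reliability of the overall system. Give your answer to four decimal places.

0.9252

R(rate gyro) = exp(−0.0000740 × 2000) = 0.862431
R(autopilot servo) = exp(−0.000122 × 2000) = 0.783488
R(data-bus coupler) = exp(−0.0000969 × 2000) = 0.823823
R(attitude reference unit) = exp(−0.000153 × 2000) = 0.736387
Parallel (rate gyro and autopilot servo): 1 − (1 − 0.862431)(1 − 0.783488) = 0.970215
Parallel (data-bus coupler and attitude reference unit): 1 − (1 − 0.823823)(1 − 0.736387) = 0.953557
Series ([0.970215] and [0.953557]): 0.970215 × 0.953557 = 0.9252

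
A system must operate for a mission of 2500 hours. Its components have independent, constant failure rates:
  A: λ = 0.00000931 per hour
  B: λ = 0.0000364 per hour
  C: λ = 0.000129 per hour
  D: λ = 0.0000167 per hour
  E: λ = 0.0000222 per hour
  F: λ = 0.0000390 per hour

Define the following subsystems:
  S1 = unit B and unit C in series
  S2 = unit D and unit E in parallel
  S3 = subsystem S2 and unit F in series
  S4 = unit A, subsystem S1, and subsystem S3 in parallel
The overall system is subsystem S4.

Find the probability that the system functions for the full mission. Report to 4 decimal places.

R(A) = exp(−0.00000931 × 2500) = 0.976994
R(B) = exp(−0.0000364 × 2500) = 0.913018
R(C) = exp(−0.000129 × 2500) = 0.724336
R(D) = exp(−0.0000167 × 2500) = 0.959110
R(E) = exp(−0.0000222 × 2500) = 0.946012
R(F) = exp(−0.0000390 × 2500) = 0.907102
Series (B and C): 0.913018 × 0.724336 = 0.661332
Parallel (D and E): 1 − (1 − 0.959110)(1 − 0.946012) = 0.997792
Series ([0.997792] and F): 0.997792 × 0.907102 = 0.905099
Parallel (A, [0.661332], and [0.905099]): 1 − (1 − 0.976994)(1 − 0.661332)(1 − 0.905099) = 0.9993

0.9993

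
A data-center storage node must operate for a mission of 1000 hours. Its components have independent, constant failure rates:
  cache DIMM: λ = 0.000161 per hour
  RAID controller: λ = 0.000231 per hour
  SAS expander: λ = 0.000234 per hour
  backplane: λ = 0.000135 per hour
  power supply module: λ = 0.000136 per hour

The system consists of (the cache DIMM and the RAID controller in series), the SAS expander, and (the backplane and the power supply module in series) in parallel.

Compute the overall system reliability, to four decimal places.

R(cache DIMM) = exp(−0.000161 × 1000) = 0.851292
R(RAID controller) = exp(−0.000231 × 1000) = 0.793739
R(SAS expander) = exp(−0.000234 × 1000) = 0.791362
R(backplane) = exp(−0.000135 × 1000) = 0.873716
R(power supply module) = exp(−0.000136 × 1000) = 0.872843
Series (cache DIMM and RAID controller): 0.851292 × 0.793739 = 0.675704
Series (backplane and power supply module): 0.873716 × 0.872843 = 0.762617
Parallel ([0.675704], SAS expander, and [0.762617]): 1 − (1 − 0.675704)(1 − 0.791362)(1 − 0.762617) = 0.9839

0.9839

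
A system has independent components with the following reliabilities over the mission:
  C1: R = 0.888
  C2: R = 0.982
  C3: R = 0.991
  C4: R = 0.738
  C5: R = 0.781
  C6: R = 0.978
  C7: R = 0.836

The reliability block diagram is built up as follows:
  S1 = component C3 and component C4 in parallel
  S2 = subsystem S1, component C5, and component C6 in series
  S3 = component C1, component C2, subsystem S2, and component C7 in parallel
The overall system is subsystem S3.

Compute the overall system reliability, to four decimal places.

Parallel (C3 and C4): 1 − (1 − 0.991000)(1 − 0.738000) = 0.997642
Series ([0.997642], C5, and C6): 0.997642 × 0.781000 × 0.978000 = 0.762017
Parallel (C1, C2, [0.762017], and C7): 1 − (1 − 0.888000)(1 − 0.982000)(1 − 0.762017)(1 − 0.836000) = 0.9999

0.9999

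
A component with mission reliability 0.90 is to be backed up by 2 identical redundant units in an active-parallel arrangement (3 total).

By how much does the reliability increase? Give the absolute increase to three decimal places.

0.099

R_before = 0.90
R_after = 1 − (1 − 0.90)^3 = 0.999
ΔR = 0.999 − 0.90 = 0.099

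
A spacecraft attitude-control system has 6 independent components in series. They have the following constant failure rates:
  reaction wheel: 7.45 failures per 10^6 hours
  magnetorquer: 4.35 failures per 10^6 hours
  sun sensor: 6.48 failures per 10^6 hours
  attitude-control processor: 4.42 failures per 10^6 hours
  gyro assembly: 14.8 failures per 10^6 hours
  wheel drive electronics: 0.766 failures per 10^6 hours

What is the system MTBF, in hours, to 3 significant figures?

26100

Series of exponential components: λ_sys = Σ λ_i
λ_sys = 0.00000745 + 0.00000435 + 0.00000648 + 0.00000442 + 0.0000148 + 0.000000766 = 3.8266e-05 /h
MTBF = 1 / λ_sys = 26100 h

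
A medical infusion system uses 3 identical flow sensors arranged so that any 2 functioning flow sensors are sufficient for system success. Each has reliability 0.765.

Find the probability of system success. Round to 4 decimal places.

R = Σ_{i=2}^{3} C(3,i) p^i (1−p)^{3−i} with p = 0.765
C(3,2)·0.765^2·0.235^1 = 0.412584
C(3,3)·0.765^3·0.235^0 = 0.447697
Sum = 0.8603

0.8603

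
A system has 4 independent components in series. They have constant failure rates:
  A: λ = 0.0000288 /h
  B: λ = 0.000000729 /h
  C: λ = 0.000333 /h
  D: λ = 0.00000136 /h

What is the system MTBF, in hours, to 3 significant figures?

Series of exponential components: λ_sys = Σ λ_i
λ_sys = 0.0000288 + 0.000000729 + 0.000333 + 0.00000136 = 3.6389e-04 /h
MTBF = 1 / λ_sys = 2750 h

2750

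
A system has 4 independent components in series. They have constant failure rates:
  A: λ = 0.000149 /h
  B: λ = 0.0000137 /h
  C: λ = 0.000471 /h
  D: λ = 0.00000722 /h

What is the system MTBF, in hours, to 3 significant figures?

Series of exponential components: λ_sys = Σ λ_i
λ_sys = 0.000149 + 0.0000137 + 0.000471 + 0.00000722 = 6.4092e-04 /h
MTBF = 1 / λ_sys = 1560 h

1560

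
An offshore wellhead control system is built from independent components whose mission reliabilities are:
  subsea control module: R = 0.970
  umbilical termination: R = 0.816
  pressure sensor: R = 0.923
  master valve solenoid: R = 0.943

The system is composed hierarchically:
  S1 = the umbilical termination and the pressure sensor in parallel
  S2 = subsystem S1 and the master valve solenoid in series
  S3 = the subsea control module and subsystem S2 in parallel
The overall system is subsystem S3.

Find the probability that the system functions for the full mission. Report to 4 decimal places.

0.9979

Parallel (umbilical termination and pressure sensor): 1 − (1 − 0.816000)(1 − 0.923000) = 0.985832
Series ([0.985832] and master valve solenoid): 0.985832 × 0.943000 = 0.929640
Parallel (subsea control module and [0.929640]): 1 − (1 − 0.970000)(1 − 0.929640) = 0.9979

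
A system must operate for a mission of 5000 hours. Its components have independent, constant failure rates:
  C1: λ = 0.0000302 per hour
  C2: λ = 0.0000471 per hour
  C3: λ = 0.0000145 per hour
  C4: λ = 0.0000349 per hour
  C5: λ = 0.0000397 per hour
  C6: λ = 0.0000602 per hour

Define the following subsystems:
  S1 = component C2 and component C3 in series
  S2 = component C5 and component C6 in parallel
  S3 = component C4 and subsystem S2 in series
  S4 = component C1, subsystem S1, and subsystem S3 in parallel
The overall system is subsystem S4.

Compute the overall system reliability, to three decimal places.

R(C1) = exp(−0.0000302 × 5000) = 0.85985
R(C2) = exp(−0.0000471 × 5000) = 0.79018
R(C3) = exp(−0.0000145 × 5000) = 0.93007
R(C4) = exp(−0.0000349 × 5000) = 0.83988
R(C5) = exp(−0.0000397 × 5000) = 0.81996
R(C6) = exp(−0.0000602 × 5000) = 0.74008
Series (C2 and C3): 0.79018 × 0.93007 = 0.73492
Parallel (C5 and C6): 1 − (1 − 0.81996)(1 − 0.74008) = 0.95320
Series (C4 and [0.95320]): 0.83988 × 0.95320 = 0.80057
Parallel (C1, [0.73492], and [0.80057]): 1 − (1 − 0.85985)(1 − 0.73492)(1 − 0.80057) = 0.993

0.993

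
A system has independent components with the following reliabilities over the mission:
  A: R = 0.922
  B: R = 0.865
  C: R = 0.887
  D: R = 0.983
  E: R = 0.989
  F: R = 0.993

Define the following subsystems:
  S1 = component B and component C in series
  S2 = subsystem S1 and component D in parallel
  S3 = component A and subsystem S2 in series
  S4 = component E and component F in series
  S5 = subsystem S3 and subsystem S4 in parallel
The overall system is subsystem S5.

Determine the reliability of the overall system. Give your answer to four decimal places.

Series (B and C): 0.865000 × 0.887000 = 0.767255
Parallel ([0.767255] and D): 1 − (1 − 0.767255)(1 − 0.983000) = 0.996043
Series (A and [0.996043]): 0.922000 × 0.996043 = 0.918352
Series (E and F): 0.989000 × 0.993000 = 0.982077
Parallel ([0.918352] and [0.982077]): 1 − (1 − 0.918352)(1 − 0.982077) = 0.9985

0.9985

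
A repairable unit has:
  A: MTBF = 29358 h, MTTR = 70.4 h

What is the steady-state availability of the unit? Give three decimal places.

0.998

A(A) = MTBF/(MTBF+MTTR) = 29358/(29358+70.4) = 0.998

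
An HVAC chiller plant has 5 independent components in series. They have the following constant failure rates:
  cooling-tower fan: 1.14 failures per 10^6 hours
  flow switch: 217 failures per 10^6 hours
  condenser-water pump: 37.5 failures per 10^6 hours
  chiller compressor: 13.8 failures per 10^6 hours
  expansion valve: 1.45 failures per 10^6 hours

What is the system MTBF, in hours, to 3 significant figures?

Series of exponential components: λ_sys = Σ λ_i
λ_sys = 0.00000114 + 0.000217 + 0.0000375 + 0.0000138 + 0.00000145 = 2.7089e-04 /h
MTBF = 1 / λ_sys = 3690 h

3690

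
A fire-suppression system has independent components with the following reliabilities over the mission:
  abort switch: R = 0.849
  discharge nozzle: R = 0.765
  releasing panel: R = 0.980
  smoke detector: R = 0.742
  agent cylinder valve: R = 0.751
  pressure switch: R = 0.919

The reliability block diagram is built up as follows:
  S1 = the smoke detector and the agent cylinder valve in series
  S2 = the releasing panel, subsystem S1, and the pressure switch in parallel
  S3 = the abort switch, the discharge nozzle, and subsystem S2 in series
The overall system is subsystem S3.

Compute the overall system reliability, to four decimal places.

0.6490

Series (smoke detector and agent cylinder valve): 0.742000 × 0.751000 = 0.557242
Parallel (releasing panel, [0.557242], and pressure switch): 1 − (1 − 0.980000)(1 − 0.557242)(1 − 0.919000) = 0.999283
Series (abort switch, discharge nozzle, and [0.999283]): 0.849000 × 0.765000 × 0.999283 = 0.6490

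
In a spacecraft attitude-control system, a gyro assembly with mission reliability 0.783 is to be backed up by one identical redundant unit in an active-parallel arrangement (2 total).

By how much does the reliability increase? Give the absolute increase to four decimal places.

R_before = 0.783
R_after = 1 − (1 − 0.783)^2 = 0.9529
ΔR = 0.9529 − 0.783 = 0.1699

0.1699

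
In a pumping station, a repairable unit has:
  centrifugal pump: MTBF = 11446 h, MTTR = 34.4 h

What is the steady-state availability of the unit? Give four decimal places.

0.9970

A(centrifugal pump) = MTBF/(MTBF+MTTR) = 11446/(11446+34.4) = 0.9970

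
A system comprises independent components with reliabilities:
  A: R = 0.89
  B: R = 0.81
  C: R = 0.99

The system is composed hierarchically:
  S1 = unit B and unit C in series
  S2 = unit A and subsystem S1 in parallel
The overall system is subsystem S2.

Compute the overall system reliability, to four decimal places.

0.9782

Series (B and C): 0.810000 × 0.990000 = 0.801900
Parallel (A and [0.801900]): 1 − (1 − 0.890000)(1 − 0.801900) = 0.9782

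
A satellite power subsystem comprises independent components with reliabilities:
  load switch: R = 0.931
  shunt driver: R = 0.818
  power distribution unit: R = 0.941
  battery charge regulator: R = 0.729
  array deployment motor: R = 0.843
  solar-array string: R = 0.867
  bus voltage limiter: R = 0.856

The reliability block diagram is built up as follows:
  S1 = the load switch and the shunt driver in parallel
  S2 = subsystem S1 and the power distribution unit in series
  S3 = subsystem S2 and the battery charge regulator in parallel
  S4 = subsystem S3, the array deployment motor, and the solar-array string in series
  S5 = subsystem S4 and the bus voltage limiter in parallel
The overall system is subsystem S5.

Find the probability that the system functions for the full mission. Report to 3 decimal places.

0.959

Parallel (load switch and shunt driver): 1 − (1 − 0.93100)(1 − 0.81800) = 0.98744
Series ([0.98744] and power distribution unit): 0.98744 × 0.94100 = 0.92918
Parallel ([0.92918] and battery charge regulator): 1 − (1 − 0.92918)(1 − 0.72900) = 0.98081
Series ([0.98081], array deployment motor, and solar-array string): 0.98081 × 0.84300 × 0.86700 = 0.71686
Parallel ([0.71686] and bus voltage limiter): 1 − (1 − 0.71686)(1 − 0.85600) = 0.959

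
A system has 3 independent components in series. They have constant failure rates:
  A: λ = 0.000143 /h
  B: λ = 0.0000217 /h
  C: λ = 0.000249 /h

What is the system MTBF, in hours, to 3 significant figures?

2420

Series of exponential components: λ_sys = Σ λ_i
λ_sys = 0.000143 + 0.0000217 + 0.000249 = 4.1370e-04 /h
MTBF = 1 / λ_sys = 2420 h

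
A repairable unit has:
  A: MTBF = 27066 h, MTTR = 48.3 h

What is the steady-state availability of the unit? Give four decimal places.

0.9982

A(A) = MTBF/(MTBF+MTTR) = 27066/(27066+48.3) = 0.9982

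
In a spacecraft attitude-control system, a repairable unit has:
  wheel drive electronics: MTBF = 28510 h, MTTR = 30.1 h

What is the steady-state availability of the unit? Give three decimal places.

0.999

A(wheel drive electronics) = MTBF/(MTBF+MTTR) = 28510/(28510+30.1) = 0.999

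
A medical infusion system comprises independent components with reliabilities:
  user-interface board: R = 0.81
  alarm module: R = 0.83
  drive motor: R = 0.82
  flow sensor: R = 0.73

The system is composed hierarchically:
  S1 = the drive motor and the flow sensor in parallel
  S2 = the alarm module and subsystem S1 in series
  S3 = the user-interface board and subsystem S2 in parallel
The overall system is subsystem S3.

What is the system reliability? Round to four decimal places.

Parallel (drive motor and flow sensor): 1 − (1 − 0.820000)(1 − 0.730000) = 0.951400
Series (alarm module and [0.951400]): 0.830000 × 0.951400 = 0.789662
Parallel (user-interface board and [0.789662]): 1 − (1 − 0.810000)(1 − 0.789662) = 0.9600

0.9600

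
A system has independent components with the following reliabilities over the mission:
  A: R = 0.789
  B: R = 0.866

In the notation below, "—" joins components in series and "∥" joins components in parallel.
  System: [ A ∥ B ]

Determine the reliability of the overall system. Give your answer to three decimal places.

Parallel (A and B): 1 − (1 − 0.78900)(1 − 0.86600) = 0.972

0.972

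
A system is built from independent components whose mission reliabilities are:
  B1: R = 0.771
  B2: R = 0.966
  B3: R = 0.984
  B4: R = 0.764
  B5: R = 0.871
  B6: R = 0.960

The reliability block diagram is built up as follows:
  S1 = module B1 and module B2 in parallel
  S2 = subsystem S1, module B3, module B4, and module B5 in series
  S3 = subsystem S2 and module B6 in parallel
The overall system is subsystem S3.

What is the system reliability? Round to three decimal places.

Parallel (B1 and B2): 1 − (1 − 0.77100)(1 − 0.96600) = 0.99221
Series ([0.99221], B3, B4, and B5): 0.99221 × 0.98400 × 0.76400 × 0.87100 = 0.64970
Parallel ([0.64970] and B6): 1 − (1 − 0.64970)(1 − 0.96000) = 0.986

0.986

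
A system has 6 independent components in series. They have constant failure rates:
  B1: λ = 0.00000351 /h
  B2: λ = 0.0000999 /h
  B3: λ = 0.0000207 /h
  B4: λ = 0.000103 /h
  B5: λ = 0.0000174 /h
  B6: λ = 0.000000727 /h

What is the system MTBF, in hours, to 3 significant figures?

4080

Series of exponential components: λ_sys = Σ λ_i
λ_sys = 0.00000351 + 0.0000999 + 0.0000207 + 0.000103 + 0.0000174 + 0.000000727 = 2.4524e-04 /h
MTBF = 1 / λ_sys = 4080 h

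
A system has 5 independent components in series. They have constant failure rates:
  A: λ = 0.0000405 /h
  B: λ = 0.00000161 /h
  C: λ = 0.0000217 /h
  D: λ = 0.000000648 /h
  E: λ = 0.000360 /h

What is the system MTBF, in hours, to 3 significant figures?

Series of exponential components: λ_sys = Σ λ_i
λ_sys = 0.0000405 + 0.00000161 + 0.0000217 + 0.000000648 + 0.000360 = 4.2446e-04 /h
MTBF = 1 / λ_sys = 2360 h

2360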